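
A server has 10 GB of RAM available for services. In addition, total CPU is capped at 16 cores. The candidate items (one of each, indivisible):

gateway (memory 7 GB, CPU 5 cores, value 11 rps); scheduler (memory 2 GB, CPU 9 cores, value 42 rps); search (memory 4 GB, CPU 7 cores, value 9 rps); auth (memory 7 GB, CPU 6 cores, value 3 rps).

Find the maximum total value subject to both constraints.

Feasible sets respecting both limits:
- gateway+scheduler: memory 9, CPU 14, value 53
- scheduler+search: memory 6, CPU 16, value 51
- scheduler+auth: memory 9, CPU 15, value 45
Best: 53 rps.

53 rps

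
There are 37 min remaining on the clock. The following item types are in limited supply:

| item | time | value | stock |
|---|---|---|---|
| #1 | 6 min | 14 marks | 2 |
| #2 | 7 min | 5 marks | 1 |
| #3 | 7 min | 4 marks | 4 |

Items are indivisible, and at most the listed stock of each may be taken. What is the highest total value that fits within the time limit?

41 marks

Best selections within time 37 and stock limits:
- 2×#1 + 1×#2 + 2×#3: time 33, value 41
- 2×#1 + 3×#3: time 33, value 40
Best: 41 marks.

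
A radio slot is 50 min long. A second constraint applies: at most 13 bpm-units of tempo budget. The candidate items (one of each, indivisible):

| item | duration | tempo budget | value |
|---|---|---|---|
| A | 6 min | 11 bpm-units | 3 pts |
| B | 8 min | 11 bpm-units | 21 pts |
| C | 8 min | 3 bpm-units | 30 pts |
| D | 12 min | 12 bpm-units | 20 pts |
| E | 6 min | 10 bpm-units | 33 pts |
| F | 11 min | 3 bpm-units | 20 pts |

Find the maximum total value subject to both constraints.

Feasible sets respecting both limits:
- C+E: duration 14, tempo budget 13, value 63
- E+F: duration 17, tempo budget 13, value 53
- C+F: duration 19, tempo budget 6, value 50
Best: 63 pts.

63 pts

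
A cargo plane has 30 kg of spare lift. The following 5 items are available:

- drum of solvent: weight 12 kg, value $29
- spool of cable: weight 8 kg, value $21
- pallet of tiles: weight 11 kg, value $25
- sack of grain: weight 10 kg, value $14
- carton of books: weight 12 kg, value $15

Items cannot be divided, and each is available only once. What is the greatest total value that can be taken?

Check high-value combinations within 30 kg:
- drum of solvent+spool of cable+sack of grain: weight 12+8+10=30, value 29+21+14=64
- spool of cable+pallet of tiles+sack of grain: weight 8+11+10=29, value 21+25+14=60
- drum of solvent+pallet of tiles: weight 12+11=23, value 29+25=54
- drum of solvent+spool of cable: weight 12+8=20, value 29+21=50
Best: $64.

$64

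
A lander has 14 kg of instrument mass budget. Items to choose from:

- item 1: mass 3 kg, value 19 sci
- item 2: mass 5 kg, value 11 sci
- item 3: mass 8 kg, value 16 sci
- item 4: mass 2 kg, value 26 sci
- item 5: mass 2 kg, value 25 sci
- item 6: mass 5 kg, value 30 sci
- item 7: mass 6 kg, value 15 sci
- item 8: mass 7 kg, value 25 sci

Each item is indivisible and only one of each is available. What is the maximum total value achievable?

Check high-value combinations within 14 kg:
- item 1+item 4+item 5+item 6: mass 3+2+2+5=12, value 19+26+25+30=100
- item 1+item 4+item 5+item 8: mass 3+2+2+7=14, value 19+26+25+25=95
- item 2+item 4+item 5+item 6: mass 5+2+2+5=14, value 11+26+25+30=92
- item 1+item 4+item 5+item 7: mass 3+2+2+6=13, value 19+26+25+15=85
- item 4+item 5+item 6: mass 2+2+5=9, value 26+25+30=81
Best: 100 sci.

100 sci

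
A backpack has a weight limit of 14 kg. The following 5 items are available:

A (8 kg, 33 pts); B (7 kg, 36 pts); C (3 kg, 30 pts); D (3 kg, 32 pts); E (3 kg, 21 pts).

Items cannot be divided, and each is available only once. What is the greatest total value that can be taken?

Check high-value combinations within 14 kg:
- B+C+D: weight 7+3+3=13, value 36+30+32=98
- A+C+D: weight 8+3+3=14, value 33+30+32=95
- B+D+E: weight 7+3+3=13, value 36+32+21=89
- B+C+E: weight 7+3+3=13, value 36+30+21=87
- A+D+E: weight 8+3+3=14, value 33+32+21=86
Best: 98 pts.

98 pts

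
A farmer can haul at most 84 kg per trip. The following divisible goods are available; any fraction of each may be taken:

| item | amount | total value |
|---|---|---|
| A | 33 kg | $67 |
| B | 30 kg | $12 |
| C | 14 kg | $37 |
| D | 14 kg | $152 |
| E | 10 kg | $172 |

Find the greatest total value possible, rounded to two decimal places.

Take in order of value per unit:
- E (172/10 per unit): all 10 → value 172, running total 172.00
- D (152/14 per unit): all 14 → value 152, running total 324.00
- C (37/14 per unit): all 14 → value 37, running total 361.00
- A (67/33 per unit): all 33 → value 67, running total 428.00
- B (12/30 per unit): 13 of 30 → value 13×12/30 = 5.2000, running total 433.20
Total 433.20.

433.20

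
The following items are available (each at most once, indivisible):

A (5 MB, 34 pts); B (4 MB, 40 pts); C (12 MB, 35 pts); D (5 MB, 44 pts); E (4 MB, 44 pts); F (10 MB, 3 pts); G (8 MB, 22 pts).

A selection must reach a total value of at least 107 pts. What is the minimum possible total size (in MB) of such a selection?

Subsets with value ≥ 107, sorted by total size:
- B+D+E: size 13, value 128
- A+B+E: size 13, value 118
- A+D+E: size 14, value 122
Minimum size: 13 MB.

13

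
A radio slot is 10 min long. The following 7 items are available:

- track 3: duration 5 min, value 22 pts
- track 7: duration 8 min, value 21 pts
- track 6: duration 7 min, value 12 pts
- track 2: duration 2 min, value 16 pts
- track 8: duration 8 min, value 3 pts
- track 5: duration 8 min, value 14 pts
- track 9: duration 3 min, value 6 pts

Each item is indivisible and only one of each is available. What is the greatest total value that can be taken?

Check high-value combinations within 10 min:
- track 3+track 2+track 9: duration 5+2+3=10, value 22+16+6=44
- track 3+track 2: duration 5+2=7, value 22+16=38
- track 7+track 2: duration 8+2=10, value 21+16=37
- track 2+track 5: duration 2+8=10, value 16+14=30
Best: 44 pts.

44 pts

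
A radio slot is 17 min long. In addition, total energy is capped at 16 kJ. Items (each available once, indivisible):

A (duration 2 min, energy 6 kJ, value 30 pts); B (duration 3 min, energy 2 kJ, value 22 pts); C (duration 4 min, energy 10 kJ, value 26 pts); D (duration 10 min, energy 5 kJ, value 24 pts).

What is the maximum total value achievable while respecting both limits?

Feasible sets respecting both limits:
- A+B+D: duration 15, energy 13, value 76
- A+C: duration 6, energy 16, value 56
- A+D: duration 12, energy 11, value 54
- A+B: duration 5, energy 8, value 52
Best: 76 pts.

76 pts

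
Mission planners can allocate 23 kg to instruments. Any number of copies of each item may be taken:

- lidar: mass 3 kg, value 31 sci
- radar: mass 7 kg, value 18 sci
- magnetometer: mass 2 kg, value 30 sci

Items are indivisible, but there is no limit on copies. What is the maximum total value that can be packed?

331 sci

Best value-per-unit is magnetometer at 30/2; filling with it alone gives 11×30 = 330.
Optimal mix: 1×lidar + 10×magnetometer → mass 23, value 331.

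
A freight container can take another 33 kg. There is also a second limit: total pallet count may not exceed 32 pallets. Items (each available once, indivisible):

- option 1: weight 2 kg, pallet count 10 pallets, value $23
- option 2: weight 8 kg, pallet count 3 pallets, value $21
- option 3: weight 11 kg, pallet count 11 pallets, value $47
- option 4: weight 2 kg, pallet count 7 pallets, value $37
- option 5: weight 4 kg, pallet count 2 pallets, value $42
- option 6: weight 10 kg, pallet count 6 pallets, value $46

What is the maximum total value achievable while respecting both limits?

$172

Feasible sets respecting both limits:
- option 3+option 4+option 5+option 6: weight 27, pallet count 26, value 172
- option 1+option 2+option 4+option 5+option 6: weight 26, pallet count 28, value 169
- option 1+option 3+option 5+option 6: weight 27, pallet count 29, value 158
Best: $172.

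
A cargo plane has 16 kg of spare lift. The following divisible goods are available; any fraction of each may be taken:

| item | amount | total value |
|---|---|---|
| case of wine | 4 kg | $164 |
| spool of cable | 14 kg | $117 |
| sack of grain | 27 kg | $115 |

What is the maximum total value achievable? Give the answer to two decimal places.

Take in order of value per unit:
- case of wine (164/4 per unit): all 4 → value 164, running total 164.00
- spool of cable (117/14 per unit): 12 of 14 → value 12×117/14 = 100.2857, running total 264.29
Total 264.29.

264.29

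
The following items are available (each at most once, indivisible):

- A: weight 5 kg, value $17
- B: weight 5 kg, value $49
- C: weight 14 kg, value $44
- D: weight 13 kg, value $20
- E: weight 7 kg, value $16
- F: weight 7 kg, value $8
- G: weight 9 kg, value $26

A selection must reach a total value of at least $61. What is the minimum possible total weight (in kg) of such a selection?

Subsets with value ≥ 61, sorted by total weight:
- A+B: weight 10, value 66
- B+E: weight 12, value 65
- B+G: weight 14, value 75
- A+B+E: weight 17, value 82
Minimum weight: 10 kg.

10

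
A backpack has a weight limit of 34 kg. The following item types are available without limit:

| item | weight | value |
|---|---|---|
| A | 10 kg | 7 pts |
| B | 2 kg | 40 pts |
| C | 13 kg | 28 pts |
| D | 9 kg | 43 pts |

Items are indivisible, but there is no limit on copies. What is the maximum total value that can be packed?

680 pts

Best value-per-unit is B at 40/2, and filling with it alone uses weight 17×2=34. No mix of the others beats 17×40 = 680.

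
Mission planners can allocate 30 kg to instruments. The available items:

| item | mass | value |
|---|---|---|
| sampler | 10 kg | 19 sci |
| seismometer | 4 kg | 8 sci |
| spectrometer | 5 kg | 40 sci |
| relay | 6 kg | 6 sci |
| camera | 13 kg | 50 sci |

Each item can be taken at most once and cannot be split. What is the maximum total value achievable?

Check high-value combinations within 30 kg:
- sampler+spectrometer+camera: mass 10+5+13=28, value 19+40+50=109
- seismometer+spectrometer+relay+camera: mass 4+5+6+13=28, value 8+40+6+50=104
- seismometer+spectrometer+camera: mass 4+5+13=22, value 8+40+50=98
- spectrometer+relay+camera: mass 5+6+13=24, value 40+6+50=96
Best: 109 sci.

109 sci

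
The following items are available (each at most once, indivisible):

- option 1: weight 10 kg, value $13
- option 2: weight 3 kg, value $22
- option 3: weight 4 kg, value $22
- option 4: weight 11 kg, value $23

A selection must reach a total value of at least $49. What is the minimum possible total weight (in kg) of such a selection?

17

Subsets with value ≥ 49, sorted by total weight:
- option 1+option 2+option 3: weight 17, value 57
- option 2+option 3+option 4: weight 18, value 67
- option 1+option 2+option 4: weight 24, value 58
Minimum weight: 17 kg.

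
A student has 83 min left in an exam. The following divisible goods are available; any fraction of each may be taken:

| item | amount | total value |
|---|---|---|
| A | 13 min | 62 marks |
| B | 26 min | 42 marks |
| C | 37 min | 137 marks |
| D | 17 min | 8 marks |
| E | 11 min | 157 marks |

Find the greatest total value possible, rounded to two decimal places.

391.54

Take in order of value per unit:
- E (157/11 per unit): all 11 → value 157, running total 157.00
- A (62/13 per unit): all 13 → value 62, running total 219.00
- C (137/37 per unit): all 37 → value 137, running total 356.00
- B (42/26 per unit): 22 of 26 → value 22×42/26 = 35.5385, running total 391.54
Total 391.54.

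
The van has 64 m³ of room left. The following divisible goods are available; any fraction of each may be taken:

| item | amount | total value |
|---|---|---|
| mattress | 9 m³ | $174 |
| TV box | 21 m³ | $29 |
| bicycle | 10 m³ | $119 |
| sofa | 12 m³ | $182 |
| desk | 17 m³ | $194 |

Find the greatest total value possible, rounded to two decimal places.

691.10

Take in order of value per unit:
- mattress (174/9 per unit): all 9 → value 174, running total 174.00
- sofa (182/12 per unit): all 12 → value 182, running total 356.00
- bicycle (119/10 per unit): all 10 → value 119, running total 475.00
- desk (194/17 per unit): all 17 → value 194, running total 669.00
- TV box (29/21 per unit): 16 of 21 → value 16×29/21 = 22.0952, running total 691.10
Total 691.10.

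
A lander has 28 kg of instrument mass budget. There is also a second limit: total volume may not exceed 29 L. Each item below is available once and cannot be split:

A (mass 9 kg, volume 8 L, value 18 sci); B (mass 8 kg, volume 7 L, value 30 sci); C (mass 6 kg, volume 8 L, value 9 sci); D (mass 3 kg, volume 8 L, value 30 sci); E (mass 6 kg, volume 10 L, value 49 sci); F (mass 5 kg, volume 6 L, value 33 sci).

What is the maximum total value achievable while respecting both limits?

Feasible sets respecting both limits:
- B+E+F: mass 19, volume 23, value 112
- D+E+F: mass 14, volume 24, value 112
- A+B+D+F: mass 25, volume 29, value 111
- B+D+E: mass 17, volume 25, value 109
Best: 112 sci.

112 sci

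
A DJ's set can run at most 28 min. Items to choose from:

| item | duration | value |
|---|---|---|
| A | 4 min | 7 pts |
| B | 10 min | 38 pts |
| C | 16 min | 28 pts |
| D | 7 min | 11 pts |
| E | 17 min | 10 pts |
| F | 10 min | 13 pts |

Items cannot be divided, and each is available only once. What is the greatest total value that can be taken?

66 pts

Check high-value combinations within 28 min:
- B+C: duration 10+16=26, value 38+28=66
- B+D+F: duration 10+7+10=27, value 38+11+13=62
- A+B+F: duration 4+10+10=24, value 7+38+13=58
Best: 66 pts.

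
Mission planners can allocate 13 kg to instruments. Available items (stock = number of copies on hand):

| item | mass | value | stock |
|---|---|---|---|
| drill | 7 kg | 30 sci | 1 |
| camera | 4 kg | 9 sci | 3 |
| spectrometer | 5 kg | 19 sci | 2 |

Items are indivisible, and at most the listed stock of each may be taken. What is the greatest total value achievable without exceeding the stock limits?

Best selections within mass 13 and stock limits:
- 1×drill + 1×spectrometer: mass 12, value 49
- 1×drill + 1×camera: mass 11, value 39
Best: 49 sci.

49 sci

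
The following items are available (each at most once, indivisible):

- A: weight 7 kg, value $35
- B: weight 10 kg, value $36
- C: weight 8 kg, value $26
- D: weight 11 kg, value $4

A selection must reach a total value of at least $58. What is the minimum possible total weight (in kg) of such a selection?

15

Subsets with value ≥ 58, sorted by total weight:
- A+C: weight 15, value 61
- A+B: weight 17, value 71
Minimum weight: 15 kg.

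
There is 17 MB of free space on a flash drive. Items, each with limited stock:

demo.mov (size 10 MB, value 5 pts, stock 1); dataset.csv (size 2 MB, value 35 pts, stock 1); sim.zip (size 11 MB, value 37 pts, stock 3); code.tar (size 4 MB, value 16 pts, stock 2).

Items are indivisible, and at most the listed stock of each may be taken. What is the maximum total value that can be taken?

88 pts

Best selections within size 17 and stock limits:
- 1×dataset.csv + 1×sim.zip + 1×code.tar: size 17, value 88
- 1×dataset.csv + 1×sim.zip: size 13, value 72
- 1×dataset.csv + 2×code.tar: size 10, value 67
Best: 88 pts.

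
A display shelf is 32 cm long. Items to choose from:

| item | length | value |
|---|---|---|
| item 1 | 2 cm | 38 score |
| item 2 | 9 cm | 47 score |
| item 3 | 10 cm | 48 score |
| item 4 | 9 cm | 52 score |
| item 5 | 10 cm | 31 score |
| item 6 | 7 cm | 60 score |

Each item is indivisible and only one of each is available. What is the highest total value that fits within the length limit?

This is a 0/1 knapsack; check combinations near the capacity.
- item 1+item 3+item 4+item 6: length 2+10+9+7=28, value 38+48+52+60=198
- item 1+item 2+item 4+item 6: length 2+9+9+7=27, value 38+47+52+60=197
- item 1+item 2+item 3+item 6: length 2+9+10+7=28, value 38+47+48+60=193
Best: 198 score.

198 score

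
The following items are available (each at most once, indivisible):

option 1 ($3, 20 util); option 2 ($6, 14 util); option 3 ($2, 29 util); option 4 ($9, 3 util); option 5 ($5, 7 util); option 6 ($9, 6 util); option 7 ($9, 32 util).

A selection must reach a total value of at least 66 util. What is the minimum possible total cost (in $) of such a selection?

Subsets with value ≥ 66, sorted by total cost:
- option 1+option 3+option 7: cost 14, value 81
- option 1+option 2+option 3+option 5: cost 16, value 70
Minimum cost: 14 $.

14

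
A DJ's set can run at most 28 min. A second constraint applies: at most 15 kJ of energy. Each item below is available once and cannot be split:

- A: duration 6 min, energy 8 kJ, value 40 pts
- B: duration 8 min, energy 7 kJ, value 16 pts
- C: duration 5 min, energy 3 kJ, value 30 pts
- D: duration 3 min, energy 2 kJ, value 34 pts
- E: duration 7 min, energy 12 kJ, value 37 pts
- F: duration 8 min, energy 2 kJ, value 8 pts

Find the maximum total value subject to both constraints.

112 pts

Feasible sets respecting both limits:
- A+C+D+F: duration 22, energy 15, value 112
- A+C+D: duration 14, energy 13, value 104
- B+C+D+F: duration 24, energy 14, value 88
- A+D+F: duration 17, energy 12, value 82
Best: 112 pts.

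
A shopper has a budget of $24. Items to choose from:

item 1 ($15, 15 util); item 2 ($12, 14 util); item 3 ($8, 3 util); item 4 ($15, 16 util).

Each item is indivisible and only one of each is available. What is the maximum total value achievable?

Check high-value combinations within $24:
- item 3+item 4: cost 8+15=23, value 3+16=19
- item 1+item 3: cost 15+8=23, value 15+3=18
- item 2+item 3: cost 12+8=20, value 14+3=17
- item 4: cost 15, value 16
- item 1: cost 15, value 15
Best: 19 util.

19 util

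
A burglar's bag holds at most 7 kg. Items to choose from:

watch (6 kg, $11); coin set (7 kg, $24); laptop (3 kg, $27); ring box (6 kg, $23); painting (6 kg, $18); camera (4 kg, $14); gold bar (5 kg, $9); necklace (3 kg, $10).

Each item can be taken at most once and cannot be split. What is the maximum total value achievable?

Check high-value combinations within 7 kg:
- laptop+camera: weight 3+4=7, value 27+14=41
- laptop+necklace: weight 3+3=6, value 27+10=37
- laptop: weight 3, value 27
- coin set: weight 7, value 24
Best: $41.

$41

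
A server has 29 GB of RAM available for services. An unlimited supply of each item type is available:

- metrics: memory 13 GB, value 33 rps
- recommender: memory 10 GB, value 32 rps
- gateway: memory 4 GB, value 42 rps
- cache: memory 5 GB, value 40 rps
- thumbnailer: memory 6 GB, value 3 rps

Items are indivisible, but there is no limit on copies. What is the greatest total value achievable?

294 rps

Best value-per-unit is gateway at 42/4, and filling with it alone uses memory 7×4=28. No mix of the others beats 7×42 = 294.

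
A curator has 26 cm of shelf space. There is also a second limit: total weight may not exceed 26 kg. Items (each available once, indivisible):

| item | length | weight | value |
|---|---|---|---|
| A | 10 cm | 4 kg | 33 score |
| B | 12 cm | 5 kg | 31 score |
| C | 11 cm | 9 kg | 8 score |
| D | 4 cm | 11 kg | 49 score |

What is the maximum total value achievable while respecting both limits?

113 score

Feasible sets respecting both limits:
- A+B+D: length 26, weight 20, value 113
- A+C+D: length 25, weight 24, value 90
- A+D: length 14, weight 15, value 82
- B+D: length 16, weight 16, value 80
Best: 113 score.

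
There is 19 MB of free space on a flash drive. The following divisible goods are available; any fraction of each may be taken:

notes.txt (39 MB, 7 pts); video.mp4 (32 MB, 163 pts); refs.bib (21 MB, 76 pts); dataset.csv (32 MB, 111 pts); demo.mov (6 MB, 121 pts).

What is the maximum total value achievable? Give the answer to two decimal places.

187.22

Take in order of value per unit:
- demo.mov (121/6 per unit): all 6 → value 121, running total 121.00
- video.mp4 (163/32 per unit): 13 of 32 → value 13×163/32 = 66.2188, running total 187.22
Total 187.22.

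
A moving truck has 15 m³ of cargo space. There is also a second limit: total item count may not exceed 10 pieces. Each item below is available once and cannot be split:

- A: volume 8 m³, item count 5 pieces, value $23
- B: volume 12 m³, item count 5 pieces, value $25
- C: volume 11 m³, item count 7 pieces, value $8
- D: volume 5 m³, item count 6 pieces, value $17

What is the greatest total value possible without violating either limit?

$25

Feasible sets respecting both limits:
- B: volume 12, item count 5, value 25
- A: volume 8, item count 5, value 23
- D: volume 5, item count 6, value 17
Best: $25.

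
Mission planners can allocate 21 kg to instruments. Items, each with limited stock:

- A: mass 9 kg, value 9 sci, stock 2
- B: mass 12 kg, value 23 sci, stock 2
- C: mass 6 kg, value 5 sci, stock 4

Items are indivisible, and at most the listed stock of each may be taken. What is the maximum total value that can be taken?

Best selections within mass 21 and stock limits:
- 1×A + 1×B: mass 21, value 32
- 1×B + 1×C: mass 18, value 28
- 1×B: mass 12, value 23
- 1×A + 2×C: mass 21, value 19
Best: 32 sci.

32 sci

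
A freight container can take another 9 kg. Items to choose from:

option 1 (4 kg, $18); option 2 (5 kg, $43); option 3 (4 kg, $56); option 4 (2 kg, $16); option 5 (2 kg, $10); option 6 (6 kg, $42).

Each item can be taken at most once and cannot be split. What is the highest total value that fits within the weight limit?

Check high-value combinations within 9 kg:
- option 2+option 3: weight 5+4=9, value 43+56=99
- option 3+option 4+option 5: weight 4+2+2=8, value 56+16+10=82
- option 1+option 3: weight 4+4=8, value 18+56=74
- option 3+option 4: weight 4+2=6, value 56+16=72
- option 2+option 4+option 5: weight 5+2+2=9, value 43+16+10=69
Best: $99.

$99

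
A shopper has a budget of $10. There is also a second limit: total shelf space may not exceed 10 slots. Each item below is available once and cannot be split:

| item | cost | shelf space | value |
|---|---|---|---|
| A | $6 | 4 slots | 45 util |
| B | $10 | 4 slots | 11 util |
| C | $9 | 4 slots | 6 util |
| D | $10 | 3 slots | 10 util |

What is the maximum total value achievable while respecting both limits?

Feasible sets respecting both limits:
- A: cost 6, shelf space 4, value 45
- B: cost 10, shelf space 4, value 11
- D: cost 10, shelf space 3, value 10
Best: 45 util.

45 util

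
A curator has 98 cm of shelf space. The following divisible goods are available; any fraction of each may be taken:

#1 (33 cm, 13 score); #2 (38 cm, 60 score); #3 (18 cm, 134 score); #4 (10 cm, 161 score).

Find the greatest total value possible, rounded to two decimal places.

Take in order of value per unit:
- #4 (161/10 per unit): all 10 → value 161, running total 161.00
- #3 (134/18 per unit): all 18 → value 134, running total 295.00
- #2 (60/38 per unit): all 38 → value 60, running total 355.00
- #1 (13/33 per unit): 32 of 33 → value 32×13/33 = 12.6061, running total 367.61
Total 367.61.

367.61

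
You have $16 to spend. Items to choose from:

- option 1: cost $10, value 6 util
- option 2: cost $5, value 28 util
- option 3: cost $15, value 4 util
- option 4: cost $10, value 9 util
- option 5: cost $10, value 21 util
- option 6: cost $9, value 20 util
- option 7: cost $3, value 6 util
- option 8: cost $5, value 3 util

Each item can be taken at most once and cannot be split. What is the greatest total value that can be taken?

Check high-value combinations within $16:
- option 2+option 5: cost 5+10=15, value 28+21=49
- option 2+option 6: cost 5+9=14, value 28+20=48
- option 2+option 7+option 8: cost 5+3+5=13, value 28+6+3=37
- option 2+option 4: cost 5+10=15, value 28+9=37
- option 2+option 7: cost 5+3=8, value 28+6=34
Best: 49 util.

49 util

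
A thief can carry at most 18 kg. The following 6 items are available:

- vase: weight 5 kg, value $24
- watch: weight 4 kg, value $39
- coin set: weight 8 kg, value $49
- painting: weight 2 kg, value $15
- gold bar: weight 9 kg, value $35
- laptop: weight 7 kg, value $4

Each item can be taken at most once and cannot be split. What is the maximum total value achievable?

This is a 0/1 knapsack; check combinations near the capacity.
- vase+watch+coin set: weight 5+4+8=17, value 24+39+49=112
- watch+coin set+painting: weight 4+8+2=14, value 39+49+15=103
- vase+watch+gold bar: weight 5+4+9=18, value 24+39+35=98
- watch+painting+gold bar: weight 4+2+9=15, value 39+15+35=89
- watch+coin set: weight 4+8=12, value 39+49=88
Best: $112.

$112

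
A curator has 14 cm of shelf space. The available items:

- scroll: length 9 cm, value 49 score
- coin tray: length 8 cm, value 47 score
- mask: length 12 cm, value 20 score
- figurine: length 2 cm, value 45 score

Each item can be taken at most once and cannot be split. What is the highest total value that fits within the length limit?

94 score

Check high-value combinations within 14 cm:
- scroll+figurine: length 9+2=11, value 49+45=94
- coin tray+figurine: length 8+2=10, value 47+45=92
- mask+figurine: length 12+2=14, value 20+45=65
- scroll: length 9, value 49
- coin tray: length 8, value 47
Best: 94 score.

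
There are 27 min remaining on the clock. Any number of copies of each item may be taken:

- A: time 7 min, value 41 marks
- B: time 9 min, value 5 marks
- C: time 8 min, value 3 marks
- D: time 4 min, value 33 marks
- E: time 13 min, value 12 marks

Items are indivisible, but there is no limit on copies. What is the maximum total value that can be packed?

Best value-per-unit is D at 33/4; filling with it alone gives 6×33 = 198.
Optimal mix: 1×A + 5×D → time 27, value 206.

206 marks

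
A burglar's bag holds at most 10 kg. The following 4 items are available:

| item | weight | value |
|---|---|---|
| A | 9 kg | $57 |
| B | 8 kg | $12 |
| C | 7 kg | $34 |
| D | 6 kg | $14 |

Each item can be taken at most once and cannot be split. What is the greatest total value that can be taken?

$57

Check high-value combinations within 10 kg:
- A: weight 9, value 57
- C: weight 7, value 34
- D: weight 6, value 14
Best: $57.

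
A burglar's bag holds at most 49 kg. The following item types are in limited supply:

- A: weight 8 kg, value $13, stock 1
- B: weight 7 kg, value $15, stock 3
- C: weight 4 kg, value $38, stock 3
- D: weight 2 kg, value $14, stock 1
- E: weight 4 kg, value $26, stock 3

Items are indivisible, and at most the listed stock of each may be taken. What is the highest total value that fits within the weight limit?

Top feasible selections:
- 3×B + 3×C + 1×D + 3×E: weight 47, value 251
- 1×A + 2×B + 3×C + 1×D + 3×E: weight 48, value 249
- 3×B + 3×C + 3×E: weight 45, value 237
- 2×B + 3×C + 1×D + 3×E: weight 40, value 236
Best: $251.

$251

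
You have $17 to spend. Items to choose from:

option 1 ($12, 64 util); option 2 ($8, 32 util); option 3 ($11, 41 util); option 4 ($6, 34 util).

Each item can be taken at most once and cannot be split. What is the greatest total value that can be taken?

75 util

Check high-value combinations within $17:
- option 3+option 4: cost 11+6=17, value 41+34=75
- option 2+option 4: cost 8+6=14, value 32+34=66
- option 1: cost 12, value 64
Best: 75 util.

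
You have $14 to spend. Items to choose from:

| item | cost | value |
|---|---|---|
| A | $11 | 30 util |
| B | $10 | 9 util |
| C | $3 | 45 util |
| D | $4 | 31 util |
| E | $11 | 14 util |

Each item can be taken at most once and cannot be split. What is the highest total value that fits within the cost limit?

Check high-value combinations within $14:
- C+D: cost 3+4=7, value 45+31=76
- A+C: cost 11+3=14, value 30+45=75
- C+E: cost 3+11=14, value 45+14=59
- B+C: cost 10+3=13, value 9+45=54
Best: 76 util.

76 util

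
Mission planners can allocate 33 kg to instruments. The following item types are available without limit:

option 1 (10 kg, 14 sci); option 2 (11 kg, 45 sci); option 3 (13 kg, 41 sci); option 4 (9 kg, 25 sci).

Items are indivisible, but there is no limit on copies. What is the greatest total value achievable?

135 sci

Best value-per-unit is option 2 at 45/11, and filling with it alone uses mass 3×11=33. No mix of the others beats 3×45 = 135.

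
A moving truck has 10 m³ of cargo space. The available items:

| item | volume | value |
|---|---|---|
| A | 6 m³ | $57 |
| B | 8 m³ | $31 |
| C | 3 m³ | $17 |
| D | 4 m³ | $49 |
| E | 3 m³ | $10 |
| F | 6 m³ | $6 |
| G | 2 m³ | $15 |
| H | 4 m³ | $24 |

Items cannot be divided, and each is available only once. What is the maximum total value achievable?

Check high-value combinations within 10 m³:
- A+D: volume 6+4=10, value 57+49=106
- D+G+H: volume 4+2+4=10, value 49+15+24=88
- C+D+G: volume 3+4+2=9, value 17+49+15=81
Best: $106.

$106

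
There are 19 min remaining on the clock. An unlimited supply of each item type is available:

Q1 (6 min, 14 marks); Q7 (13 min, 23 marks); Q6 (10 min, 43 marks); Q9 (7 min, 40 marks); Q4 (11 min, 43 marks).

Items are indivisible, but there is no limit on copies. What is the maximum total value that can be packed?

Best value-per-unit is Q9 at 40/7; filling with it alone gives 2×40 = 80.
Optimal mix: 1×Q6 + 1×Q9 → time 17, value 83.

83 marks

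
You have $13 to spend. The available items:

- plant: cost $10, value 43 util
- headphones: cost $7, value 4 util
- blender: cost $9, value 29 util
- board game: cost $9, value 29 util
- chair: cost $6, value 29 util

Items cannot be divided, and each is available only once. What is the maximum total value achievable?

Check high-value combinations within $13:
- plant: cost 10, value 43
- headphones+chair: cost 7+6=13, value 4+29=33
- chair: cost 6, value 29
- blender: cost 9, value 29
Best: 43 util.

43 util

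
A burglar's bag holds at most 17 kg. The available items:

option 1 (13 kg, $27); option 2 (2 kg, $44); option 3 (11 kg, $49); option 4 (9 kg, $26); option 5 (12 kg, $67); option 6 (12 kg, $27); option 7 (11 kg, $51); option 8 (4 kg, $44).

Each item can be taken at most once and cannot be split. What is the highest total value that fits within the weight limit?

Check high-value combinations within 17 kg:
- option 2+option 7+option 8: weight 2+11+4=17, value 44+51+44=139
- option 2+option 3+option 8: weight 2+11+4=17, value 44+49+44=137
- option 2+option 4+option 8: weight 2+9+4=15, value 44+26+44=114
Best: $139.

$139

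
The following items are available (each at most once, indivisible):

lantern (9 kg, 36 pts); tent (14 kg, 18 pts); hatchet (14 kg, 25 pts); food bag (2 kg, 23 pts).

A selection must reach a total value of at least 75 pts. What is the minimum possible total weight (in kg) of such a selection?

Subsets with value ≥ 75, sorted by total weight:
- lantern+hatchet+food bag: weight 25, value 84
- lantern+tent+food bag: weight 25, value 77
- lantern+tent+hatchet: weight 37, value 79
- lantern+tent+hatchet+food bag: weight 39, value 102
Minimum weight: 25 kg.

25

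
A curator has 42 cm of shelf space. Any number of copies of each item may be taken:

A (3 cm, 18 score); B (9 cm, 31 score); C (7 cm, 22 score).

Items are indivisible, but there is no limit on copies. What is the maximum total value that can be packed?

252 score

Best value-per-unit is A at 18/3, and filling with it alone uses length 14×3=42. No mix of the others beats 14×18 = 252.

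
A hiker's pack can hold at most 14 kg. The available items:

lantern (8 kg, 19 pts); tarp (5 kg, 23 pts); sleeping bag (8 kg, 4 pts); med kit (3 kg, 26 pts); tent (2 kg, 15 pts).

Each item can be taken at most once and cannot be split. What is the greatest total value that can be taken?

64 pts

This is a 0/1 knapsack; check combinations near the capacity.
- tarp+med kit+tent: weight 5+3+2=10, value 23+26+15=64
- lantern+med kit+tent: weight 8+3+2=13, value 19+26+15=60
- tarp+med kit: weight 5+3=8, value 23+26=49
Best: 64 pts.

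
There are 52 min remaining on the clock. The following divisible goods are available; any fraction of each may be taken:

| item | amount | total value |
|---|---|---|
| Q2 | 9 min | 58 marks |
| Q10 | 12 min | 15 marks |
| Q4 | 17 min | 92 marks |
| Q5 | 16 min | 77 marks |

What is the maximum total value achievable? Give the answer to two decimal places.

239.50

Take in order of value per unit:
- Q2 (58/9 per unit): all 9 → value 58, running total 58.00
- Q4 (92/17 per unit): all 17 → value 92, running total 150.00
- Q5 (77/16 per unit): all 16 → value 77, running total 227.00
- Q10 (15/12 per unit): 10 of 12 → value 10×15/12 = 12.5000, running total 239.50
Total 239.50.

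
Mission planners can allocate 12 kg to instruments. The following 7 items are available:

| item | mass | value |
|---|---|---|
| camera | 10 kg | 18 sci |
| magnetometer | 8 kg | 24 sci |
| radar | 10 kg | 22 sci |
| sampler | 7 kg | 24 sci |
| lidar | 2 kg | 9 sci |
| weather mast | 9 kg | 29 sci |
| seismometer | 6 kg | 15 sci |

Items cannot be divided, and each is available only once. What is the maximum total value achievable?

This is a 0/1 knapsack; check combinations near the capacity.
- lidar+weather mast: mass 2+9=11, value 9+29=38
- sampler+lidar: mass 7+2=9, value 24+9=33
- magnetometer+lidar: mass 8+2=10, value 24+9=33
Best: 38 sci.

38 sci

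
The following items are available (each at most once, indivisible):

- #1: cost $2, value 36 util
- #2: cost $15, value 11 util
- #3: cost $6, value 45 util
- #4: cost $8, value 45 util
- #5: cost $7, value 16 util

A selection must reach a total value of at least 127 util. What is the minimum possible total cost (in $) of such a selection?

Subsets with value ≥ 127, sorted by total cost:
- #1+#3+#4+#5: cost 23, value 142
- #1+#2+#3+#4: cost 31, value 137
- #1+#2+#3+#4+#5: cost 38, value 153
Minimum cost: 23 $.

23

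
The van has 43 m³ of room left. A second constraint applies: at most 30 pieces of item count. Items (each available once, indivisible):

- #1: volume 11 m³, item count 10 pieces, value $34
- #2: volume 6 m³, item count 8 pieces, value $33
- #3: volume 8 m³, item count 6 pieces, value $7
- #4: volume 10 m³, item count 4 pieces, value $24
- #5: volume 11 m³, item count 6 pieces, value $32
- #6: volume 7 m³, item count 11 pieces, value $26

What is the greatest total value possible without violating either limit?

$123

Feasible sets respecting both limits:
- #1+#2+#4+#5: volume 38, item count 28, value 123
- #2+#4+#5+#6: volume 34, item count 29, value 115
- #1+#2+#3+#5: volume 36, item count 30, value 106
Best: $123.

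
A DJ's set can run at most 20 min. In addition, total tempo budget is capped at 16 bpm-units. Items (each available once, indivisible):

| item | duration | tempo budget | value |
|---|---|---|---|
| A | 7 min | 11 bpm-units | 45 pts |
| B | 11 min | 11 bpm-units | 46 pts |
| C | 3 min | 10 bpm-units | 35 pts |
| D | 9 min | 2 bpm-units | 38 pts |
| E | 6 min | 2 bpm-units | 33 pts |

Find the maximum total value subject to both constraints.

Feasible sets respecting both limits:
- C+D+E: duration 18, tempo budget 14, value 106
- B+D: duration 20, tempo budget 13, value 84
- A+D: duration 16, tempo budget 13, value 83
Best: 106 pts.

106 pts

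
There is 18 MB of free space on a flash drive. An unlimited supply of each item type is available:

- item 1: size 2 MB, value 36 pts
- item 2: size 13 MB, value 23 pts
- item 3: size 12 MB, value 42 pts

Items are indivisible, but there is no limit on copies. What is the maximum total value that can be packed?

Best value-per-unit is item 1 at 36/2, and filling with it alone uses size 9×2=18. No mix of the others beats 9×36 = 324.

324 pts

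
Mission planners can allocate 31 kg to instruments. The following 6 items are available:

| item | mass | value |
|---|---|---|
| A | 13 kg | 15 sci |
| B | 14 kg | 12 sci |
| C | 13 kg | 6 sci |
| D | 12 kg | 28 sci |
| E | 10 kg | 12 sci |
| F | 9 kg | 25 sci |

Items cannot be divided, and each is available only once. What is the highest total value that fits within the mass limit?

65 sci

Check high-value combinations within 31 kg:
- D+E+F: mass 12+10+9=31, value 28+12+25=65
- D+F: mass 12+9=21, value 28+25=53
- A+D: mass 13+12=25, value 15+28=43
- D+E: mass 12+10=22, value 28+12=40
Best: 65 sci.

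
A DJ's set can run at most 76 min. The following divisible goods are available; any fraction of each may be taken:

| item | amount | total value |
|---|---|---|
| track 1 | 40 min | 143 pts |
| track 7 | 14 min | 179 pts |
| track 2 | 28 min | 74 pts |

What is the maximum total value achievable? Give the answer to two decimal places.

380.14

Take in order of value per unit:
- track 7 (179/14 per unit): all 14 → value 179, running total 179.00
- track 1 (143/40 per unit): all 40 → value 143, running total 322.00
- track 2 (74/28 per unit): 22 of 28 → value 22×74/28 = 58.1429, running total 380.14
Total 380.14.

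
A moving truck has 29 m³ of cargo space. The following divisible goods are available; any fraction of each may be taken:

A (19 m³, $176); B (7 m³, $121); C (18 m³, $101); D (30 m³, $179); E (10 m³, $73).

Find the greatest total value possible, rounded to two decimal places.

Take in order of value per unit:
- B (121/7 per unit): all 7 → value 121, running total 121.00
- A (176/19 per unit): all 19 → value 176, running total 297.00
- E (73/10 per unit): 3 of 10 → value 3×73/10 = 21.9000, running total 318.90
Total 318.90.

318.90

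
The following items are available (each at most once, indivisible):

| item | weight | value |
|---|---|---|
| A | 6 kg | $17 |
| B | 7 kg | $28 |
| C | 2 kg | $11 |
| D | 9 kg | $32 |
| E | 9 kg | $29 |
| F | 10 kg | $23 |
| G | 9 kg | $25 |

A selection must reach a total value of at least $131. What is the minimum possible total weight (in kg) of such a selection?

Subsets with value ≥ 131, sorted by total weight:
- A+B+D+E+G: weight 40, value 131
- A+B+C+D+E+G: weight 42, value 142
Minimum weight: 40 kg.

40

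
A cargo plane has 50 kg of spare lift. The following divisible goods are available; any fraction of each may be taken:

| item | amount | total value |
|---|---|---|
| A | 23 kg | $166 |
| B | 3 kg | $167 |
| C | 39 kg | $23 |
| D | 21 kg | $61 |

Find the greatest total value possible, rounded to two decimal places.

Take in order of value per unit:
- B (167/3 per unit): all 3 → value 167, running total 167.00
- A (166/23 per unit): all 23 → value 166, running total 333.00
- D (61/21 per unit): all 21 → value 61, running total 394.00
- C (23/39 per unit): 3 of 39 → value 3×23/39 = 1.7692, running total 395.77
Total 395.77.

395.77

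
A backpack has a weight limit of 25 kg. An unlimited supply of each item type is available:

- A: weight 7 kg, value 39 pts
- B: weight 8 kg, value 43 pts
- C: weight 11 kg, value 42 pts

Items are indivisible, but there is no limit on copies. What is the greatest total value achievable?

129 pts

Best value-per-unit is A at 39/7; filling with it alone gives 3×39 = 117.
Optimal mix: 3×B → weight 24, value 129.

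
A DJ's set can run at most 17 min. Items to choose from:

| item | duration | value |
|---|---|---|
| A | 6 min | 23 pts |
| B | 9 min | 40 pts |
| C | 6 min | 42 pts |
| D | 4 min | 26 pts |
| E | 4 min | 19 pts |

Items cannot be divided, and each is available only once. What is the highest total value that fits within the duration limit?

91 pts

Check high-value combinations within 17 min:
- A+C+D: duration 6+6+4=16, value 23+42+26=91
- C+D+E: duration 6+4+4=14, value 42+26+19=87
- B+D+E: duration 9+4+4=17, value 40+26+19=85
- A+C+E: duration 6+6+4=16, value 23+42+19=84
- B+C: duration 9+6=15, value 40+42=82
Best: 91 pts.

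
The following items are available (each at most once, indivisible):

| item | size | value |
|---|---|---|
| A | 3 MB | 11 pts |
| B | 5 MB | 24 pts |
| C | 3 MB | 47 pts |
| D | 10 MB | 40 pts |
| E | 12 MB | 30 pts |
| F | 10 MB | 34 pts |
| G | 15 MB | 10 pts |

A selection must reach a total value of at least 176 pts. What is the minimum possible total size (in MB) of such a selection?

43

Subsets with value ≥ 176, sorted by total size:
- A+B+C+D+E+F: size 43, value 186
- B+C+D+E+F+G: size 55, value 185
- A+B+C+D+E+F+G: size 58, value 196
Minimum size: 43 MB.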